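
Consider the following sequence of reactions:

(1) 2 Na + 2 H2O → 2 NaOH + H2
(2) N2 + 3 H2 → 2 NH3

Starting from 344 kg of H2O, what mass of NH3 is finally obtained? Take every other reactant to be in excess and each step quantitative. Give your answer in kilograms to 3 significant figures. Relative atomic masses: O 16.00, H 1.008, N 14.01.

108 kg

M(H2O) = 2(1.008) + 16.00 = 18.016 g/mol.
M(NH3) = 14.01 + 3(1.008) = 17.034 g/mol.
344 kg = 344000 g.
n(H2O) = 344000 / 18.016 = 19090 mol.
Step 1 gives a 2:1 ratio of H2O to H2, so n(H2) = 9547 mol.
In step 2 the H2:NH3 ratio is 3:2, so n(NH3) = 6365 mol.
Mass of NH3 = 6365 × 17.034 = 108400 g = 108 kg.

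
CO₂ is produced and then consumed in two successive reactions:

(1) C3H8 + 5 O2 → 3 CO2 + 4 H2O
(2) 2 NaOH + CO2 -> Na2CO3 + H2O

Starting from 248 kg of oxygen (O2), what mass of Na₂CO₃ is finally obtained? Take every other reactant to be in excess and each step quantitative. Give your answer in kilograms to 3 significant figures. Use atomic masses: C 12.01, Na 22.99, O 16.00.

493 kg

M(O2) = 2(16.00) = 32.00 g/mol.
M(Na2CO3) = 2(22.99) + 12.01 + 3(16.00) = 105.99 g/mol.
248 kg = 248000 g.
n(O2) = 248000 / 32.00 = 7750 mol.
Step 1 gives a 5:3 ratio of O2 to CO2, so n(CO2) = 4650 mol.
In step 2 the CO2:Na2CO3 ratio is 1:1, so n(Na2CO3) = 4650 mol.
Mass of Na2CO3 = 4650 × 105.99 = 492900 g = 493 kg.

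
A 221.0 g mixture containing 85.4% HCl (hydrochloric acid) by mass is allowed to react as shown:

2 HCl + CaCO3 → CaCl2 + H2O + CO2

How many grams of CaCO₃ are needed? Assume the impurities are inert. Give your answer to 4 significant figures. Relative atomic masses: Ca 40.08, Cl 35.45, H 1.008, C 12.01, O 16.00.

259.1 g

Mass of pure HCl = 221.0 g × 0.854 = 188.73 g.
M(HCl) = 1.008 + 35.45 = 36.458 g/mol.
M(CaCO3) = 40.08 + 12.01 + 3(16.00) = 100.09 g/mol.
n(HCl) = 188.73 g / 36.458 g/mol = 5.1768 mol.
From the equation the HCl:CaCO3 mole ratio is 2:1, so n(CaCO3) = 5.1768 × 1/2 = 2.5884 mol.
Mass of CaCO3 = 2.5884 mol × 100.09 g/mol = 259.07 g.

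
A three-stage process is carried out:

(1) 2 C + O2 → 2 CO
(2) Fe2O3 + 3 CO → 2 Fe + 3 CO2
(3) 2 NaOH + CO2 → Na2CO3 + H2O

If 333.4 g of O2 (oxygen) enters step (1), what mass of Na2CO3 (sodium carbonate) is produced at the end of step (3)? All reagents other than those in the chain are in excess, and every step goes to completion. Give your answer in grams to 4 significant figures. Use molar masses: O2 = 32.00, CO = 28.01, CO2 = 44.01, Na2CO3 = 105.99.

2209 g

n(O2) = 333.4 / 32.00 = 10.419 mol.
Reaction (1): O2→CO ratio 1:2 ⇒ n(CO) = 20.837 mol.
Reaction (2): CO→CO2 ratio 3:3 ⇒ n(CO2) = 20.837 mol.
Reaction (3): CO2→Na2CO3 ratio 1:1 ⇒ n(Na2CO3) = 20.837 mol.
Mass of Na2CO3 = 20.837 × 105.99 = 2208.6 g.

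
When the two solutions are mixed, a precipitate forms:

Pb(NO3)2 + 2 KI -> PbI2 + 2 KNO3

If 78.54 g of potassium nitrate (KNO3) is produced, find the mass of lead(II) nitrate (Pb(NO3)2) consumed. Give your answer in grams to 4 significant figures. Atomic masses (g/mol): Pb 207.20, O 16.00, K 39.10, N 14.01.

128.6 g

M(KNO3) = 39.10 + 14.01 + 3(16.00) = 101.11 g/mol.
M(Pb(NO3)2) = 207.20 + 2(14.01) + 6(16.00) = 331.22 g/mol.
n(KNO3) = 78.540 g / 101.11 g/mol = 0.77678 mol.
From the equation the KNO3:Pb(NO3)2 mole ratio is 2:1, so n(Pb(NO3)2) = 0.77678 × 1/2 = 0.38839 mol.
Mass of Pb(NO3)2 = 0.38839 mol × 331.22 g/mol = 128.64 g.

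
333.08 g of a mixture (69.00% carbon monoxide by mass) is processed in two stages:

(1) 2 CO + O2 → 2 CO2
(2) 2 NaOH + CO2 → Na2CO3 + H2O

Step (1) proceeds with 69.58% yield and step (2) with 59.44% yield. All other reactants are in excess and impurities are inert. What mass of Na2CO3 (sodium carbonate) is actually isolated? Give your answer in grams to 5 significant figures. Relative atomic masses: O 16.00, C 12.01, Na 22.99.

Pure CO = 333.08 × 0.6900 = 229.825 g.
M(CO) = 12.01 + 16.00 = 28.01 g/mol.
M(Na2CO3) = 2(22.99) + 12.01 + 3(16.00) = 105.99 g/mol.
n(CO) = 229.825 / 28.01 = 8.20511 mol.
Step 1 (CO:CO2 = 2:2): theoretical n(CO2) = 8.20511 mol; at 69.58% yield, n(CO2) = 5.70912 mol.
Step 2 (CO2:Na2CO3 = 1:1): theoretical n(Na2CO3) = 5.70912 mol, so theoretical mass = 5.70912 × 105.99 = 605.109 g.
At 59.44% yield, actual mass of Na2CO3 = 605.109 × 0.5944 = 359.677 g.

359.68 g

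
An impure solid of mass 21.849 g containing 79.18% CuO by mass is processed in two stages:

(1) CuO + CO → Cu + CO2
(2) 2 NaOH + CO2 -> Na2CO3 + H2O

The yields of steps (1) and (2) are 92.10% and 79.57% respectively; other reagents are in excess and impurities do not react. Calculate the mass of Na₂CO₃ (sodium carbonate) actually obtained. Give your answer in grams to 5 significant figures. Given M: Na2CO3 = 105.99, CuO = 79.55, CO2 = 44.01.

16.892 g

Pure CuO = 21.849 × 0.7918 = 17.3000 g.
n(CuO) = 17.3000 / 79.55 = 0.217474 mol.
Step 1 (CuO:CO2 = 1:1): theoretical n(CO2) = 0.217474 mol; at 92.10% yield, n(CO2) = 0.200293 mol.
Step 2 (CO2:Na2CO3 = 1:1): theoretical n(Na2CO3) = 0.200293 mol, so theoretical mass = 0.200293 × 105.99 = 21.2291 g.
At 79.57% yield, actual mass of Na2CO3 = 21.2291 × 0.7957 = 16.8920 g.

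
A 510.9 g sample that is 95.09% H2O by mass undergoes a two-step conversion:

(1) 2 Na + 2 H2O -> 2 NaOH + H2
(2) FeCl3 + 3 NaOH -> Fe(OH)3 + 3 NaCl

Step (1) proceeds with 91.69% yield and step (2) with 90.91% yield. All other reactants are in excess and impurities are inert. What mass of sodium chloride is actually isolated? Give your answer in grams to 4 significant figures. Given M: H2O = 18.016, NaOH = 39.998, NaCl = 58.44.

Pure H2O = 510.9 × 0.9509 = 485.81 g.
n(H2O) = 485.81 / 18.016 = 26.966 mol.
Step 1 (H2O:NaOH = 2:2): theoretical n(NaOH) = 26.966 mol; at 91.69% yield, n(NaOH) = 24.725 mol.
Step 2 (NaOH:NaCl = 3:3): theoretical n(NaCl) = 24.725 mol, so theoretical mass = 24.725 × 58.44 = 1444.9 g.
At 90.91% yield, actual mass of NaCl = 1444.9 × 0.9091 = 1313.6 g.

1314 g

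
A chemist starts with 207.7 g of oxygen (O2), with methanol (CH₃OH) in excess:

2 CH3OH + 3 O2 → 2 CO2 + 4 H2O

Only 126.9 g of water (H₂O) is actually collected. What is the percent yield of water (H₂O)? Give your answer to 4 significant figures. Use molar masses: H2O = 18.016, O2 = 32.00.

81.39 %

n(O2) = 207.70 g / 32.00 g/mol = 6.4906 mol.
From the equation the O2:H2O mole ratio is 3:4, so n(H2O) = 6.4906 × 4/3 = 8.6542 mol.
Mass of H2O = 8.6542 mol × 18.016 g/mol = 155.91 g.
This is the theoretical yield. Percent yield = 126.9 g / 155.91 g × 100% = 81.391%.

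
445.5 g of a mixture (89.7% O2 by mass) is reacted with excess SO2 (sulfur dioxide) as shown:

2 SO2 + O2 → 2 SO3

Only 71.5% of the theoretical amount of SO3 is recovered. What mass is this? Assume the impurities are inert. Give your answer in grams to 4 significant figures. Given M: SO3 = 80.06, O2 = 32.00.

1430 g

Pure O2 available = 445.5 g × 0.897 = 399.61 g.
n(O2) = 399.61 g / 32.00 g/mol = 12.488 mol.
From the equation the O2:SO3 mole ratio is 1:2, so n(SO3) = 12.488 × 2/1 = 24.976 mol.
Mass of SO3 = 24.976 mol × 80.06 g/mol = 1999.6 g.
Actual mass collected = 1999.6 g × 0.715 = 1429.7 g.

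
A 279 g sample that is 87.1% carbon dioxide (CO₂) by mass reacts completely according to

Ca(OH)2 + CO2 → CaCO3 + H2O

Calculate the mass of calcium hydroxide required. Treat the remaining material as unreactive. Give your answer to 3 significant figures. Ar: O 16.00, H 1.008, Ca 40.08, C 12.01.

Mass of pure CO2 = 279 g × 0.871 = 243.0 g.
M(CO2) = 12.01 + 2(16.00) = 44.01 g/mol.
M(Ca(OH)2) = 40.08 + 2(16.00) + 2(1.008) = 74.096 g/mol.
n(CO2) = 243.0 g / 44.01 g/mol = 5.522 mol.
From the equation the CO2:Ca(OH)2 mole ratio is 1:1, so n(Ca(OH)2) = 5.522 × 1/1 = 5.522 mol.
Mass of Ca(OH)2 = 5.522 mol × 74.096 g/mol = 409.1 g.

409 g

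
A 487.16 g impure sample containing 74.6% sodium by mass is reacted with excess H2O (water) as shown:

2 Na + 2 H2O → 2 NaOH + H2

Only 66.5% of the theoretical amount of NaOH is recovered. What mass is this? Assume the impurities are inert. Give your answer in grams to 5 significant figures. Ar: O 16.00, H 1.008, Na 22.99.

Pure Na available = 487.16 g × 0.746 = 363.421 g.
M(Na) = 22.99 g/mol.
M(NaOH) = 22.99 + 16.00 + 1.008 = 39.998 g/mol.
n(Na) = 363.421 g / 22.99 g/mol = 15.8078 mol.
From the equation the Na:NaOH mole ratio is 2:2, so n(NaOH) = 15.8078 × 2/2 = 15.8078 mol.
Mass of NaOH = 15.8078 mol × 39.998 g/mol = 632.280 g.
Actual mass collected = 632.280 g × 0.665 = 420.466 g.

420.47 g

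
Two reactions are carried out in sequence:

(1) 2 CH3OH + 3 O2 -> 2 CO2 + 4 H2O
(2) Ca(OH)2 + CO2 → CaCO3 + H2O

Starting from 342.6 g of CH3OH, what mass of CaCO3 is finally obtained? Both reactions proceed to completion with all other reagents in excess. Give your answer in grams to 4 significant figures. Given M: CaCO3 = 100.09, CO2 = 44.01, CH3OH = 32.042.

n(CH3OH) = 342.60 / 32.042 = 10.692 mol.
Step 1 gives a 2:2 ratio of CH3OH to CO2, so n(CO2) = 10.692 mol.
In step 2 the CO2:CaCO3 ratio is 1:1, so n(CaCO3) = 10.692 mol.
Mass of CaCO3 = 10.692 × 100.09 = 1070.2 g.

1070 g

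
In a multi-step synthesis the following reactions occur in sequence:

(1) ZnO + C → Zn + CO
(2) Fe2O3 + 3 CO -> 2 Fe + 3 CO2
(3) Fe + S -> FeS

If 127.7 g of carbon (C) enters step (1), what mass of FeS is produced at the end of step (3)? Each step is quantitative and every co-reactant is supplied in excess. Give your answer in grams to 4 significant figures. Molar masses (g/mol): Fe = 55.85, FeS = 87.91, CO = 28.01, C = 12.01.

623.2 g

n(C) = 127.7 / 12.01 = 10.633 mol.
Reaction (1): C→CO ratio 1:1 ⇒ n(CO) = 10.633 mol.
Reaction (2): CO→Fe ratio 3:2 ⇒ n(Fe) = 7.0885 mol.
Reaction (3): Fe→FeS ratio 1:1 ⇒ n(FeS) = 7.0885 mol.
Mass of FeS = 7.0885 × 87.91 = 623.15 g.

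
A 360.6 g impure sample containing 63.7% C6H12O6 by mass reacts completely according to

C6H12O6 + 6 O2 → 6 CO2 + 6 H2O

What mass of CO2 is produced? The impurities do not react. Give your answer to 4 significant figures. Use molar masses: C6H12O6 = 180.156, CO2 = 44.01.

Mass of pure C6H12O6 = 360.6 g × 0.637 = 229.70 g.
n(C6H12O6) = 229.70 g / 180.156 g/mol = 1.2750 mol.
From the equation the C6H12O6:CO2 mole ratio is 1:6, so n(CO2) = 1.2750 × 6/1 = 7.6501 mol.
Mass of CO2 = 7.6501 mol × 44.01 g/mol = 336.68 g.

336.7 g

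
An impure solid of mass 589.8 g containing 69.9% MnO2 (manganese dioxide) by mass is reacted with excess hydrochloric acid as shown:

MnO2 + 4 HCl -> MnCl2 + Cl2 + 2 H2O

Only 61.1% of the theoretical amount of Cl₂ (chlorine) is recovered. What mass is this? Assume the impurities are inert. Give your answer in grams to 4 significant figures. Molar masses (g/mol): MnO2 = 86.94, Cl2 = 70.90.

205.4 g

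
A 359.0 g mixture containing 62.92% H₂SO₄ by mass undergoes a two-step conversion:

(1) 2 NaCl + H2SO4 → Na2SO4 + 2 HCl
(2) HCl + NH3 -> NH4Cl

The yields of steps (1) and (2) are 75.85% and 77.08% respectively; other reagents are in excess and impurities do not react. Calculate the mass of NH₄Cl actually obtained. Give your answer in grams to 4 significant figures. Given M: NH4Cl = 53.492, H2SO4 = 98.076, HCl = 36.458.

144.1 g

Pure H2SO4 = 359.0 × 0.6292 = 225.88 g.
n(H2SO4) = 225.88 / 98.076 = 2.3031 mol.
Step 1 (H2SO4:HCl = 1:2): theoretical n(HCl) = 4.6063 mol; at 75.85% yield, n(HCl) = 3.4939 mol.
Step 2 (HCl:NH4Cl = 1:1): theoretical n(NH4Cl) = 3.4939 mol, so theoretical mass = 3.4939 × 53.492 = 186.89 g.
At 77.08% yield, actual mass of NH4Cl = 186.89 × 0.7708 = 144.06 g.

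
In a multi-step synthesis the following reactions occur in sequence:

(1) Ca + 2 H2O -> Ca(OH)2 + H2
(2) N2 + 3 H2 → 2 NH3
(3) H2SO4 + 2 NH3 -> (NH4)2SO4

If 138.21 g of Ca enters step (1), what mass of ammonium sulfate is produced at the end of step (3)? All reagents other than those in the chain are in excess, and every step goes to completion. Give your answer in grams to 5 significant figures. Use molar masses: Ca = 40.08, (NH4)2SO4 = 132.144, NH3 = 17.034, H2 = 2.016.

151.89 g

n(Ca) = 138.21 / 40.08 = 3.44835 mol.
Reaction (1): Ca→H2 ratio 1:1 ⇒ n(H2) = 3.44835 mol.
Reaction (2): H2→NH3 ratio 3:2 ⇒ n(NH3) = 2.29890 mol.
Reaction (3): NH3→(NH4)2SO4 ratio 2:1 ⇒ n((NH4)2SO4) = 1.14945 mol.
Mass of (NH4)2SO4 = 1.14945 × 132.144 = 151.893 g.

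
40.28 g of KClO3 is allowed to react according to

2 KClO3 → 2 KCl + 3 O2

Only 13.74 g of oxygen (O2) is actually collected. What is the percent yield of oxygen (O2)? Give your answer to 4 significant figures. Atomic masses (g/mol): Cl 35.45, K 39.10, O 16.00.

M(KClO3) = 39.10 + 35.45 + 3(16.00) = 122.55 g/mol.
M(O2) = 2(16.00) = 32.00 g/mol.
n(KClO3) = 40.280 g / 122.55 g/mol = 0.32868 mol.
From the equation the KClO3:O2 mole ratio is 2:3, so n(O2) = 0.32868 × 3/2 = 0.49302 mol.
Mass of O2 = 0.49302 mol × 32.00 g/mol = 15.777 g.
This is the theoretical yield. Percent yield = 13.74 g / 15.777 g × 100% = 87.090%.

87.09 %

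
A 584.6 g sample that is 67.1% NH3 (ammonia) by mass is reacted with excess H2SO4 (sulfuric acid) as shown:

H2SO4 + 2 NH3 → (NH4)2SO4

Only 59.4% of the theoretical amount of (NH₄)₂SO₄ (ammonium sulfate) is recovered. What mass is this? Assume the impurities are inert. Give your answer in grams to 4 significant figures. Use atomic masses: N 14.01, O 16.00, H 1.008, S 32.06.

903.8 g

Pure NH3 available = 584.6 g × 0.671 = 392.27 g.
M(NH3) = 14.01 + 3(1.008) = 17.034 g/mol.
M((NH4)2SO4) = 2(14.01) + 8(1.008) + 32.06 + 4(16.00) = 132.144 g/mol.
n(NH3) = 392.27 g / 17.034 g/mol = 23.028 mol.
From the equation the NH3:(NH4)2SO4 mole ratio is 2:1, so n((NH4)2SO4) = 23.028 × 1/2 = 11.514 mol.
Mass of (NH4)2SO4 = 11.514 mol × 132.144 g/mol = 1521.5 g.
Actual mass collected = 1521.5 g × 0.594 = 903.79 g.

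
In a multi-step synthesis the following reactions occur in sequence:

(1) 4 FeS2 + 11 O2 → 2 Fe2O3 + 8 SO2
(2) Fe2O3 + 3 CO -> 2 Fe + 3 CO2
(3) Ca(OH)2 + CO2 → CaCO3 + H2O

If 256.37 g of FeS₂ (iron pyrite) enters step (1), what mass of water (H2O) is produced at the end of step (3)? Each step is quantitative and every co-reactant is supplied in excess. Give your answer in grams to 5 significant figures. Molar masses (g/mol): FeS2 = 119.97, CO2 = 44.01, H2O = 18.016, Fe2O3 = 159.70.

n(FeS2) = 256.37 / 119.97 = 2.13695 mol.
Reaction (1): FeS2→Fe2O3 ratio 4:2 ⇒ n(Fe2O3) = 1.06848 mol.
Reaction (2): Fe2O3→CO2 ratio 1:3 ⇒ n(CO2) = 3.20543 mol.
Reaction (3): CO2→H2O ratio 1:1 ⇒ n(H2O) = 3.20543 mol.
Mass of H2O = 3.20543 × 18.016 = 57.7490 g.

57.749 g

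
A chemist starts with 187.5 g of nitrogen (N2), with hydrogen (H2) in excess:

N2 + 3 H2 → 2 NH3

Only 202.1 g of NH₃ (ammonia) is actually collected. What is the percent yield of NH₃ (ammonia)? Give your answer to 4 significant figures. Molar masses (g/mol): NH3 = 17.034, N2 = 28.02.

n(N2) = 187.50 g / 28.02 g/mol = 6.6916 mol.
From the equation the N2:NH3 mole ratio is 1:2, so n(NH3) = 6.6916 × 2/1 = 13.383 mol.
Mass of NH3 = 13.383 mol × 17.034 g/mol = 227.97 g.
This is the theoretical yield. Percent yield = 202.1 g / 227.97 g × 100% = 88.652%.

88.65 %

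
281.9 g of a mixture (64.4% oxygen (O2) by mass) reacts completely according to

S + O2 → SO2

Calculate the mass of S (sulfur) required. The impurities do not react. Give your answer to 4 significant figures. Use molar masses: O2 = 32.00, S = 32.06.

Mass of pure O2 = 281.9 g × 0.644 = 181.54 g.
n(O2) = 181.54 g / 32.00 g/mol = 5.6732 mol.
From the equation the O2:S mole ratio is 1:1, so n(S) = 5.6732 × 1/1 = 5.6732 mol.
Mass of S = 5.6732 mol × 32.06 g/mol = 181.88 g.

181.9 g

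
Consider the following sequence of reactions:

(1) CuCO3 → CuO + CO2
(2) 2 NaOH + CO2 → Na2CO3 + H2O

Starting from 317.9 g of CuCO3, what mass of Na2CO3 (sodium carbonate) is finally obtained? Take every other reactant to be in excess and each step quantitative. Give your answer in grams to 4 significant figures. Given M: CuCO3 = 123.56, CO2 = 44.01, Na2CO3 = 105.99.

n(CuCO3) = 317.90 / 123.56 = 2.5728 mol.
Step 1 gives a 1:1 ratio of CuCO3 to CO2, so n(CO2) = 2.5728 mol.
In step 2 the CO2:Na2CO3 ratio is 1:1, so n(Na2CO3) = 2.5728 mol.
Mass of Na2CO3 = 2.5728 × 105.99 = 272.70 g.

272.7 g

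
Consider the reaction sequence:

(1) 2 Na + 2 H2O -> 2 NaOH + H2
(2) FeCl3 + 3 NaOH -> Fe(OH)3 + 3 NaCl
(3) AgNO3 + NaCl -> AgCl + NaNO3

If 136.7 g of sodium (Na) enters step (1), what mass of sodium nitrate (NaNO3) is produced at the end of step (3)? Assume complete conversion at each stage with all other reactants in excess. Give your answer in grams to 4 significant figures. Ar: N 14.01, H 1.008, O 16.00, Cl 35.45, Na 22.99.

505.4 g

M(Na) = 22.99 g/mol.
M(NaNO3) = 22.99 + 14.01 + 3(16.00) = 85.00 g/mol.
n(Na) = 136.7 / 22.99 = 5.9461 mol.
Reaction (1): Na→NaOH ratio 2:2 ⇒ n(NaOH) = 5.9461 mol.
Reaction (2): NaOH→NaCl ratio 3:3 ⇒ n(NaCl) = 5.9461 mol.
Reaction (3): NaCl→NaNO3 ratio 1:1 ⇒ n(NaNO3) = 5.9461 mol.
Mass of NaNO3 = 5.9461 × 85.00 = 505.42 g.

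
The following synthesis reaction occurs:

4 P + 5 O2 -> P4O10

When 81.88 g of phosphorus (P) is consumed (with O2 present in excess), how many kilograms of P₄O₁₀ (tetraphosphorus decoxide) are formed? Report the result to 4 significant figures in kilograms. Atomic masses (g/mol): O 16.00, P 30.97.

0.1876 kg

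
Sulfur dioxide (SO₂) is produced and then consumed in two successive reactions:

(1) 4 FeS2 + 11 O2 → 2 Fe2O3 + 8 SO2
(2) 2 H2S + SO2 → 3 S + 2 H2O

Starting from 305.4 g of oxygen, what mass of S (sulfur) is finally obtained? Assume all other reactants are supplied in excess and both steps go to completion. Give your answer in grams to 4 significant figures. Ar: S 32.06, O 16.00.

667.6 g

M(O2) = 2(16.00) = 32.00 g/mol.
M(S) = 32.06 g/mol.
n(O2) = 305.40 / 32.00 = 9.5437 mol.
Step 1 gives a 11:8 ratio of O2 to SO2, so n(SO2) = 6.9409 mol.
In step 2 the SO2:S ratio is 1:3, so n(S) = 20.823 mol.
Mass of S = 20.823 × 32.06 = 667.58 g.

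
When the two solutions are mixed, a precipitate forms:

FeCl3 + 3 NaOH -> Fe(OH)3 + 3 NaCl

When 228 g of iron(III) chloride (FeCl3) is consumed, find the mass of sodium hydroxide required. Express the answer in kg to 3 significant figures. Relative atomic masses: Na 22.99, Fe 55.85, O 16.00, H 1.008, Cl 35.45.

0.169 kg

M(FeCl3) = 55.85 + 3(35.45) = 162.20 g/mol.
M(NaOH) = 22.99 + 16.00 + 1.008 = 39.998 g/mol.
n(FeCl3) = 228.0 g / 162.20 g/mol = 1.406 mol.
From the equation the FeCl3:NaOH mole ratio is 1:3, so n(NaOH) = 1.406 × 3/1 = 4.217 mol.
Mass of NaOH = 4.217 mol × 39.998 g/mol = 168.7 g.
Converting to kg: 168.7 g = 0.169 kg.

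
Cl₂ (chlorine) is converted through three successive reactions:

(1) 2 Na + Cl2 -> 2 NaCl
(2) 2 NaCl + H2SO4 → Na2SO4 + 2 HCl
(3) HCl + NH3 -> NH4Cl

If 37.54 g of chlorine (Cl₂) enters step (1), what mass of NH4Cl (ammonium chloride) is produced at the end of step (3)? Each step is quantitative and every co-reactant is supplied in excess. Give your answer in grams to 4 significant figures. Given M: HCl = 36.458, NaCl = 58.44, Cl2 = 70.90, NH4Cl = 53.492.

56.65 g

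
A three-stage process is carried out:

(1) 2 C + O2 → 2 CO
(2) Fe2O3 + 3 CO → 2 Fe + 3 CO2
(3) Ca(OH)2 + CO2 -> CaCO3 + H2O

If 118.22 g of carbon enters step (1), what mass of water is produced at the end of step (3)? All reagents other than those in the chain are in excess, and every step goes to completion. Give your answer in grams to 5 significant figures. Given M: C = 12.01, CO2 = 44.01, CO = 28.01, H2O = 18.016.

n(C) = 118.22 / 12.01 = 9.84346 mol.
Reaction (1): C→CO ratio 2:2 ⇒ n(CO) = 9.84346 mol.
Reaction (2): CO→CO2 ratio 3:3 ⇒ n(CO2) = 9.84346 mol.
Reaction (3): CO2→H2O ratio 1:1 ⇒ n(H2O) = 9.84346 mol.
Mass of H2O = 9.84346 × 18.016 = 177.340 g.

177.34 g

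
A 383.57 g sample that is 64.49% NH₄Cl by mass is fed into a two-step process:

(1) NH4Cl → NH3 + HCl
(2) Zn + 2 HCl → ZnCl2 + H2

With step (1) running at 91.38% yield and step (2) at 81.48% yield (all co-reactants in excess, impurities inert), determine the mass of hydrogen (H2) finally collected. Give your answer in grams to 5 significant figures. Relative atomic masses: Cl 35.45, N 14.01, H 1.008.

3.4707 g

Pure NH4Cl = 383.57 × 0.6449 = 247.364 g.
M(NH4Cl) = 14.01 + 4(1.008) + 35.45 = 53.492 g/mol.
M(H2) = 2(1.008) = 2.016 g/mol.
n(NH4Cl) = 247.364 / 53.492 = 4.62432 mol.
Step 1 (NH4Cl:HCl = 1:1): theoretical n(HCl) = 4.62432 mol; at 91.38% yield, n(HCl) = 4.22571 mol.
Step 2 (HCl:H2 = 2:1): theoretical n(H2) = 2.11285 mol, so theoretical mass = 2.11285 × 2.016 = 4.25951 g.
At 81.48% yield, actual mass of H2 = 4.25951 × 0.8148 = 3.47065 g.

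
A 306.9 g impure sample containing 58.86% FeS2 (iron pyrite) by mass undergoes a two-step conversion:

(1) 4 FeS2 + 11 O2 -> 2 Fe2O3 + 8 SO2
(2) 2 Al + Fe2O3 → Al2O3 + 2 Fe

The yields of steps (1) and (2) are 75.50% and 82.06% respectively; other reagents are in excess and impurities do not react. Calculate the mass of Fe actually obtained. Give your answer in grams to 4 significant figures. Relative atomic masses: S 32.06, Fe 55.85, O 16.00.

52.10 g

Pure FeS2 = 306.9 × 0.5886 = 180.64 g.
M(FeS2) = 55.85 + 2(32.06) = 119.97 g/mol.
M(Fe) = 55.85 g/mol.
n(FeS2) = 180.64 / 119.97 = 1.5057 mol.
Step 1 (FeS2:Fe2O3 = 4:2): theoretical n(Fe2O3) = 0.75286 mol; at 75.50% yield, n(Fe2O3) = 0.56841 mol.
Step 2 (Fe2O3:Fe = 1:2): theoretical n(Fe) = 1.1368 mol, so theoretical mass = 1.1368 × 55.85 = 63.491 g.
At 82.06% yield, actual mass of Fe = 63.491 × 0.8206 = 52.101 g.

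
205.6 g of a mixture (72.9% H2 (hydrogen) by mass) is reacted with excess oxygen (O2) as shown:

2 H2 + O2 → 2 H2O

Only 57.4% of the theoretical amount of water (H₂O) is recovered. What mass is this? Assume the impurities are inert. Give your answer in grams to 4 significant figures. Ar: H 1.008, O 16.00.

768.8 g

Pure H2 available = 205.6 g × 0.729 = 149.88 g.
M(H2) = 2(1.008) = 2.016 g/mol.
M(H2O) = 2(1.008) + 16.00 = 18.016 g/mol.
n(H2) = 149.88 g / 2.016 g/mol = 74.346 mol.
From the equation the H2:H2O mole ratio is 2:2, so n(H2O) = 74.346 × 2/2 = 74.346 mol.
Mass of H2O = 74.346 mol × 18.016 g/mol = 1339.4 g.
Actual mass collected = 1339.4 g × 0.574 = 768.83 g.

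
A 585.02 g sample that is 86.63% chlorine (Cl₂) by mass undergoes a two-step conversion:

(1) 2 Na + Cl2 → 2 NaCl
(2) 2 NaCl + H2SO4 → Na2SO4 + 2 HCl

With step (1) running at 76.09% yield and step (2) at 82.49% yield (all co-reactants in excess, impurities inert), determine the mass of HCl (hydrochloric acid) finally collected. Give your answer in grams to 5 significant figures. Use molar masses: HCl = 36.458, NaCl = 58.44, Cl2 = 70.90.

Pure Cl2 = 585.02 × 0.8663 = 506.803 g.
n(Cl2) = 506.803 / 70.90 = 7.14814 mol.
Step 1 (Cl2:NaCl = 1:2): theoretical n(NaCl) = 14.2963 mol; at 76.09% yield, n(NaCl) = 10.8780 mol.
Step 2 (NaCl:HCl = 2:2): theoretical n(HCl) = 10.8780 mol, so theoretical mass = 10.8780 × 36.458 = 396.591 g.
At 82.49% yield, actual mass of HCl = 396.591 × 0.8249 = 327.148 g.

327.15 g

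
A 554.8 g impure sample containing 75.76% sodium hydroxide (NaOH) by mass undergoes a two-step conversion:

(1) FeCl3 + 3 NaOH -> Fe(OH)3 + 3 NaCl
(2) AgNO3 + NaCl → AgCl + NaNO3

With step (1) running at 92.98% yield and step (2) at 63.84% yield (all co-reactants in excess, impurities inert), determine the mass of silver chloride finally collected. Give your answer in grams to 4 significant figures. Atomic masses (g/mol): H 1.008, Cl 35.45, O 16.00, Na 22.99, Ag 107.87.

Pure NaOH = 554.8 × 0.7576 = 420.32 g.
M(NaOH) = 22.99 + 16.00 + 1.008 = 39.998 g/mol.
M(AgCl) = 107.87 + 35.45 = 143.32 g/mol.
n(NaOH) = 420.32 / 39.998 = 10.508 mol.
Step 1 (NaOH:NaCl = 3:3): theoretical n(NaCl) = 10.508 mol; at 92.98% yield, n(NaCl) = 9.7707 mol.
Step 2 (NaCl:AgCl = 1:1): theoretical n(AgCl) = 9.7707 mol, so theoretical mass = 9.7707 × 143.32 = 1400.3 g.
At 63.84% yield, actual mass of AgCl = 1400.3 × 0.6384 = 893.98 g.

894.0 g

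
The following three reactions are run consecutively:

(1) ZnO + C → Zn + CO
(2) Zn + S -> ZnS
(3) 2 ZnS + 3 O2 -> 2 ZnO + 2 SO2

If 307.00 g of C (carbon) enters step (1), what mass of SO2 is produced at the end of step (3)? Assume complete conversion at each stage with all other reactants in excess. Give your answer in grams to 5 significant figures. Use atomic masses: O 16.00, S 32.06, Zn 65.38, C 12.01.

1637.5 g

M(C) = 12.01 g/mol.
M(SO2) = 32.06 + 2(16.00) = 64.06 g/mol.
n(C) = 307.00 / 12.01 = 25.5620 mol.
Reaction (1): C→Zn ratio 1:1 ⇒ n(Zn) = 25.5620 mol.
Reaction (2): Zn→ZnS ratio 1:1 ⇒ n(ZnS) = 25.5620 mol.
Reaction (3): ZnS→SO2 ratio 2:2 ⇒ n(SO2) = 25.5620 mol.
Mass of SO2 = 25.5620 × 64.06 = 1637.50 g.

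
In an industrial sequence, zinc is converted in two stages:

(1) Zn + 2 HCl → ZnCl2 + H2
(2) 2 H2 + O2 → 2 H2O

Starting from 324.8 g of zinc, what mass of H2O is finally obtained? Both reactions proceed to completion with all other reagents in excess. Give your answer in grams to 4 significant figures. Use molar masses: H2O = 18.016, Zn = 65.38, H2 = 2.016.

89.50 g

n(Zn) = 324.80 / 65.38 = 4.9679 mol.
Step 1 gives a 1:1 ratio of Zn to H2, so n(H2) = 4.9679 mol.
In step 2 the H2:H2O ratio is 2:2, so n(H2O) = 4.9679 mol.
Mass of H2O = 4.9679 × 18.016 = 89.501 g.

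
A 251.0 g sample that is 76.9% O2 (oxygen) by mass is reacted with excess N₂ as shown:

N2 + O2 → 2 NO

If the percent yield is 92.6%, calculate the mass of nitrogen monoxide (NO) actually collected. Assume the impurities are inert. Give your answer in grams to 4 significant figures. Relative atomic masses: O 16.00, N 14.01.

Pure O2 available = 251.0 g × 0.769 = 193.02 g.
M(O2) = 2(16.00) = 32.00 g/mol.
M(NO) = 14.01 + 16.00 = 30.01 g/mol.
n(O2) = 193.02 g / 32.00 g/mol = 6.0318 mol.
From the equation the O2:NO mole ratio is 1:2, so n(NO) = 6.0318 × 2/1 = 12.064 mol.
Mass of NO = 12.064 mol × 30.01 g/mol = 362.03 g.
Actual mass collected = 362.03 g × 0.926 = 335.24 g.

335.2 g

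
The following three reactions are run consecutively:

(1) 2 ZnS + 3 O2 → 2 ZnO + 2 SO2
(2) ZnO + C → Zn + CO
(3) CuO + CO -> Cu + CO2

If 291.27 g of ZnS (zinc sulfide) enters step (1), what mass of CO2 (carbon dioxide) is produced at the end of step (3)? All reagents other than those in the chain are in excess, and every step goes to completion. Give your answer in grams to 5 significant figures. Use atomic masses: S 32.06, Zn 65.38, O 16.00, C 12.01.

131.56 g

M(ZnS) = 65.38 + 32.06 = 97.44 g/mol.
M(CO2) = 12.01 + 2(16.00) = 44.01 g/mol.
n(ZnS) = 291.27 / 97.44 = 2.98922 mol.
Reaction (1): ZnS→ZnO ratio 2:2 ⇒ n(ZnO) = 2.98922 mol.
Reaction (2): ZnO→CO ratio 1:1 ⇒ n(CO) = 2.98922 mol.
Reaction (3): CO→CO2 ratio 1:1 ⇒ n(CO2) = 2.98922 mol.
Mass of CO2 = 2.98922 × 44.01 = 131.556 g.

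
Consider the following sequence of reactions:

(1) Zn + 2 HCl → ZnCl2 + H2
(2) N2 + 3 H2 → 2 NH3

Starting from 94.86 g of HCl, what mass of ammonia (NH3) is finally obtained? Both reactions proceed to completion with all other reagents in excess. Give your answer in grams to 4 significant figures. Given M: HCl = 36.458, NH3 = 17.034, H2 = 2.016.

n(HCl) = 94.860 / 36.458 = 2.6019 mol.
Step 1 gives a 2:1 ratio of HCl to H2, so n(H2) = 1.3009 mol.
In step 2 the H2:NH3 ratio is 3:2, so n(NH3) = 0.86730 mol.
Mass of NH3 = 0.86730 × 17.034 = 14.774 g.

14.77 g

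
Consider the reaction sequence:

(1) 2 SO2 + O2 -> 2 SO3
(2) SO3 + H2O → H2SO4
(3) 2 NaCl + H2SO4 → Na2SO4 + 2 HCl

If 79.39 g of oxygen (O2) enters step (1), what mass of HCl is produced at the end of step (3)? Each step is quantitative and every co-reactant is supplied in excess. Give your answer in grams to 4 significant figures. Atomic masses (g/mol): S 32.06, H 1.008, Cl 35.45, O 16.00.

361.8 g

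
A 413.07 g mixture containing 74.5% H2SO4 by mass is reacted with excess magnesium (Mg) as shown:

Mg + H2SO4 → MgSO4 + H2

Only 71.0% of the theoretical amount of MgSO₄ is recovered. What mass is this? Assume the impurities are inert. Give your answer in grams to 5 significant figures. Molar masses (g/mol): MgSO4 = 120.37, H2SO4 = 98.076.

268.16 g

Pure H2SO4 available = 413.07 g × 0.745 = 307.737 g.
n(H2SO4) = 307.737 g / 98.076 g/mol = 3.13774 mol.
From the equation the H2SO4:MgSO4 mole ratio is 1:1, so n(MgSO4) = 3.13774 × 1/1 = 3.13774 mol.
Mass of MgSO4 = 3.13774 mol × 120.37 g/mol = 377.690 g.
Actual mass collected = 377.690 g × 0.710 = 268.160 g.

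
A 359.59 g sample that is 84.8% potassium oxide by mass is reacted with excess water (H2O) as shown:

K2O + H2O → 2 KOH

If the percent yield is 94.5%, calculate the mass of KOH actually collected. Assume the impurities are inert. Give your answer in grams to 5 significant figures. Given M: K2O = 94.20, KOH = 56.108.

343.27 g

Pure K2O available = 359.59 g × 0.848 = 304.932 g.
n(K2O) = 304.932 g / 94.20 g/mol = 3.23707 mol.
From the equation the K2O:KOH mole ratio is 1:2, so n(KOH) = 3.23707 × 2/1 = 6.47415 mol.
Mass of KOH = 6.47415 mol × 56.108 g/mol = 363.251 g.
Actual mass collected = 363.251 g × 0.945 = 343.273 g.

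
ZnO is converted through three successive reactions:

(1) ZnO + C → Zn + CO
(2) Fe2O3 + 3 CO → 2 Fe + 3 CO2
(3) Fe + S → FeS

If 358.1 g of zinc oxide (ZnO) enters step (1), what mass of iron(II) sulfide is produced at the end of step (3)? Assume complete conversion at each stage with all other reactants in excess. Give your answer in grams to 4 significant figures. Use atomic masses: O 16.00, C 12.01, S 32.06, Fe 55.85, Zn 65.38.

M(ZnO) = 65.38 + 16.00 = 81.38 g/mol.
M(FeS) = 55.85 + 32.06 = 87.91 g/mol.
n(ZnO) = 358.1 / 81.38 = 4.4003 mol.
Reaction (1): ZnO→CO ratio 1:1 ⇒ n(CO) = 4.4003 mol.
Reaction (2): CO→Fe ratio 3:2 ⇒ n(Fe) = 2.9336 mol.
Reaction (3): Fe→FeS ratio 1:1 ⇒ n(FeS) = 2.9336 mol.
Mass of FeS = 2.9336 × 87.91 = 257.89 g.

257.9 g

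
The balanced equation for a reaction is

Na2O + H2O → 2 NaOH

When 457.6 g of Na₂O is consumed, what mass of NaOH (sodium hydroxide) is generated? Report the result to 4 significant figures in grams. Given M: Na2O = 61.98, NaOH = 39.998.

n(Na2O) = 457.60 g / 61.98 g/mol = 7.3830 mol.
From the equation the Na2O:NaOH mole ratio is 1:2, so n(NaOH) = 7.3830 × 2/1 = 14.766 mol.
Mass of NaOH = 14.766 mol × 39.998 g/mol = 590.61 g.

590.6 g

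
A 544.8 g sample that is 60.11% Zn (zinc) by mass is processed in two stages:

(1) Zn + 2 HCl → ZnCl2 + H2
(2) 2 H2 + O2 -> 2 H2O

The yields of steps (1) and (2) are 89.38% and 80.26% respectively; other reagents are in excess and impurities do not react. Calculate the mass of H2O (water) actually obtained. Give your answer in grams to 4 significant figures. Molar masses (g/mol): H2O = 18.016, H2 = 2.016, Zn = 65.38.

64.73 g

Pure Zn = 544.8 × 0.6011 = 327.48 g.
n(Zn) = 327.48 / 65.38 = 5.0089 mol.
Step 1 (Zn:H2 = 1:1): theoretical n(H2) = 5.0089 mol; at 89.38% yield, n(H2) = 4.4769 mol.
Step 2 (H2:H2O = 2:2): theoretical n(H2O) = 4.4769 mol, so theoretical mass = 4.4769 × 18.016 = 80.656 g.
At 80.26% yield, actual mass of H2O = 80.656 × 0.8026 = 64.735 g.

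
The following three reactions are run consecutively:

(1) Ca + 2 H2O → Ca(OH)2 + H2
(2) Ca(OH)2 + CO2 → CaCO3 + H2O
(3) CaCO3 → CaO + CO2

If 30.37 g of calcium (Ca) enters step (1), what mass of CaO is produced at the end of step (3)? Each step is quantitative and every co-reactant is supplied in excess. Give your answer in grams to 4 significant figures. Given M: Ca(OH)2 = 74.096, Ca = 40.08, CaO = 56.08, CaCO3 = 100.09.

n(Ca) = 30.37 / 40.08 = 0.75773 mol.
Reaction (1): Ca→Ca(OH)2 ratio 1:1 ⇒ n(Ca(OH)2) = 0.75773 mol.
Reaction (2): Ca(OH)2→CaCO3 ratio 1:1 ⇒ n(CaCO3) = 0.75773 mol.
Reaction (3): CaCO3→CaO ratio 1:1 ⇒ n(CaO) = 0.75773 mol.
Mass of CaO = 0.75773 × 56.08 = 42.494 g.

42.49 g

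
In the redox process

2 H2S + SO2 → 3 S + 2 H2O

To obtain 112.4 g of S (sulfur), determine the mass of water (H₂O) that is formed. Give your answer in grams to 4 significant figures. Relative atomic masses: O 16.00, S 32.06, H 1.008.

M(S) = 32.06 g/mol.
M(H2O) = 2(1.008) + 16.00 = 18.016 g/mol.
n(S) = 112.40 g / 32.06 g/mol = 3.5059 mol.
From the equation the S:H2O mole ratio is 3:2, so n(H2O) = 3.5059 × 2/3 = 2.3373 mol.
Mass of H2O = 2.3373 mol × 18.016 g/mol = 42.109 g.

42.11 g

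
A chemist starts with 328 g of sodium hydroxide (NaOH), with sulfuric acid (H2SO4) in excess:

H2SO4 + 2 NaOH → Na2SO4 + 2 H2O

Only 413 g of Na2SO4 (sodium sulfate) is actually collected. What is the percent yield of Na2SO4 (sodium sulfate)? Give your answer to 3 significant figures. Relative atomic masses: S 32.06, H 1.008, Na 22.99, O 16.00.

M(NaOH) = 22.99 + 16.00 + 1.008 = 39.998 g/mol.
M(Na2SO4) = 2(22.99) + 32.06 + 4(16.00) = 142.04 g/mol.
n(NaOH) = 328.0 g / 39.998 g/mol = 8.200 mol.
From the equation the NaOH:Na2SO4 mole ratio is 2:1, so n(Na2SO4) = 8.200 × 1/2 = 4.100 mol.
Mass of Na2SO4 = 4.100 mol × 142.04 g/mol = 582.4 g.
This is the theoretical yield. Percent yield = 413 g / 582.4 g × 100% = 70.91%.

70.9 %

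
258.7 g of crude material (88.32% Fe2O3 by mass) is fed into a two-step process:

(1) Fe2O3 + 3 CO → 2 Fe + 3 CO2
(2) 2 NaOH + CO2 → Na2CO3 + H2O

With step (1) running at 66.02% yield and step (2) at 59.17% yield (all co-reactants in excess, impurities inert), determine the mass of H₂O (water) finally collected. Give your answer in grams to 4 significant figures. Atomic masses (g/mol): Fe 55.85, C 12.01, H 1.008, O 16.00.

Pure Fe2O3 = 258.7 × 0.8832 = 228.48 g.
M(Fe2O3) = 2(55.85) + 3(16.00) = 159.70 g/mol.
M(H2O) = 2(1.008) + 16.00 = 18.016 g/mol.
n(Fe2O3) = 228.48 / 159.70 = 1.4307 mol.
Step 1 (Fe2O3:CO2 = 1:3): theoretical n(CO2) = 4.2921 mol; at 66.02% yield, n(CO2) = 2.8337 mol.
Step 2 (CO2:H2O = 1:1): theoretical n(H2O) = 2.8337 mol, so theoretical mass = 2.8337 × 18.016 = 51.051 g.
At 59.17% yield, actual mass of H2O = 51.051 × 0.5917 = 30.207 g.

30.21 g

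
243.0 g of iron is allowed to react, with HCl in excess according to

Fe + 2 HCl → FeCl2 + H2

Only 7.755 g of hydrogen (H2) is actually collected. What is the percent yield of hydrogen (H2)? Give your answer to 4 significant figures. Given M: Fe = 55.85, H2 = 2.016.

n(Fe) = 243.00 g / 55.85 g/mol = 4.3509 mol.
From the equation the Fe:H2 mole ratio is 1:1, so n(H2) = 4.3509 × 1/1 = 4.3509 mol.
Mass of H2 = 4.3509 mol × 2.016 g/mol = 8.7715 g.
This is the theoretical yield. Percent yield = 7.755 g / 8.7715 g × 100% = 88.411%.

88.41 %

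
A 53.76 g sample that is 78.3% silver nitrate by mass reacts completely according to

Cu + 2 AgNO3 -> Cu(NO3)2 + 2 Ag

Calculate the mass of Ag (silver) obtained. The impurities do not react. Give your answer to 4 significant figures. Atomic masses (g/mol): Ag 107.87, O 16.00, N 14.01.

26.73 g

Mass of pure AgNO3 = 53.76 g × 0.783 = 42.094 g.
M(AgNO3) = 107.87 + 14.01 + 3(16.00) = 169.88 g/mol.
M(Ag) = 107.87 g/mol.
n(AgNO3) = 42.094 g / 169.88 g/mol = 0.24779 mol.
From the equation the AgNO3:Ag mole ratio is 2:2, so n(Ag) = 0.24779 × 2/2 = 0.24779 mol.
Mass of Ag = 0.24779 mol × 107.87 g/mol = 26.729 g.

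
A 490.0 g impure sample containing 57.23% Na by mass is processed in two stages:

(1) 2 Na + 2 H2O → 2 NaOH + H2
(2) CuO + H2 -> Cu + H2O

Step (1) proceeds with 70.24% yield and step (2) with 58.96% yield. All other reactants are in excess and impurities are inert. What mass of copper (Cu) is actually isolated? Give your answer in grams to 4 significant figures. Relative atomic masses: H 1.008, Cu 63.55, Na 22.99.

160.5 g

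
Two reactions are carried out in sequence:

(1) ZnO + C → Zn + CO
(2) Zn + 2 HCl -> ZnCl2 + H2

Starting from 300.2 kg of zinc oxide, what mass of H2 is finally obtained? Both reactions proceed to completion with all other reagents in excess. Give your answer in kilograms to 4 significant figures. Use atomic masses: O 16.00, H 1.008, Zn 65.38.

M(ZnO) = 65.38 + 16.00 = 81.38 g/mol.
M(H2) = 2(1.008) = 2.016 g/mol.
300.2 kg = 300200 g.
n(ZnO) = 300200 / 81.38 = 3688.9 mol.
Step 1 gives a 1:1 ratio of ZnO to Zn, so n(Zn) = 3688.9 mol.
In step 2 the Zn:H2 ratio is 1:1, so n(H2) = 3688.9 mol.
Mass of H2 = 3688.9 × 2.016 = 7436.8 g = 7.437 kg.

7.437 kg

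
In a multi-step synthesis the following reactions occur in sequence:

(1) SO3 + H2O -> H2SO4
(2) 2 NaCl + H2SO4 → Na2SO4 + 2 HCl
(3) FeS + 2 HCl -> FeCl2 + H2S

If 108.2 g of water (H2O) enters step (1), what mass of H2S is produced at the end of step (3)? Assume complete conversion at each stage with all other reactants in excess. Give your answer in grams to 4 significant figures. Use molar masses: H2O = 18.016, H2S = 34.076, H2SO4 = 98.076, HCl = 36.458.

204.7 g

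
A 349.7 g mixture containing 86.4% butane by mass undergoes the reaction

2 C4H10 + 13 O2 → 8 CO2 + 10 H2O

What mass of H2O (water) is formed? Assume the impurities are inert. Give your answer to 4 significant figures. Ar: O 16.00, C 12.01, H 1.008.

Mass of pure C4H10 = 349.7 g × 0.864 = 302.14 g.
M(C4H10) = 4(12.01) + 10(1.008) = 58.12 g/mol.
M(H2O) = 2(1.008) + 16.00 = 18.016 g/mol.
n(C4H10) = 302.14 g / 58.12 g/mol = 5.1986 mol.
From the equation the C4H10:H2O mole ratio is 2:10, so n(H2O) = 5.1986 × 10/2 = 25.993 mol.
Mass of H2O = 25.993 mol × 18.016 g/mol = 468.29 g.

468.3 g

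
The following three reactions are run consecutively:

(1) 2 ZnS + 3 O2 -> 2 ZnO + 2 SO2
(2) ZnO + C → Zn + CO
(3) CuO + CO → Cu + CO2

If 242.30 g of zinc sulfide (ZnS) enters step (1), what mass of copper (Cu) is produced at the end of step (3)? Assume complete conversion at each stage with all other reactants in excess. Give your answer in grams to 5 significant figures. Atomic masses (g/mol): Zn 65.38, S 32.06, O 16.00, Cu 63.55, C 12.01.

M(ZnS) = 65.38 + 32.06 = 97.44 g/mol.
M(Cu) = 63.55 g/mol.
n(ZnS) = 242.30 / 97.44 = 2.48666 mol.
Reaction (1): ZnS→ZnO ratio 2:2 ⇒ n(ZnO) = 2.48666 mol.
Reaction (2): ZnO→CO ratio 1:1 ⇒ n(CO) = 2.48666 mol.
Reaction (3): CO→Cu ratio 1:1 ⇒ n(Cu) = 2.48666 mol.
Mass of Cu = 2.48666 × 63.55 = 158.027 g.

158.03 g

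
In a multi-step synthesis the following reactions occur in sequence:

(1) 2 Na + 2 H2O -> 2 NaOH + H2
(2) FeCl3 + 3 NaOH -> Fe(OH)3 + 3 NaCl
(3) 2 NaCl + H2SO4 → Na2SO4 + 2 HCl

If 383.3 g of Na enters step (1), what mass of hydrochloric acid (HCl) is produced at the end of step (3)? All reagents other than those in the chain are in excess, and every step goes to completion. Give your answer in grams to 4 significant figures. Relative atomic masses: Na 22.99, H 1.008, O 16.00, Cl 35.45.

M(Na) = 22.99 g/mol.
M(HCl) = 1.008 + 35.45 = 36.458 g/mol.
n(Na) = 383.3 / 22.99 = 16.672 mol.
Reaction (1): Na→NaOH ratio 2:2 ⇒ n(NaOH) = 16.672 mol.
Reaction (2): NaOH→NaCl ratio 3:3 ⇒ n(NaCl) = 16.672 mol.
Reaction (3): NaCl→HCl ratio 2:2 ⇒ n(HCl) = 16.672 mol.
Mass of HCl = 16.672 × 36.458 = 607.84 g.

607.8 g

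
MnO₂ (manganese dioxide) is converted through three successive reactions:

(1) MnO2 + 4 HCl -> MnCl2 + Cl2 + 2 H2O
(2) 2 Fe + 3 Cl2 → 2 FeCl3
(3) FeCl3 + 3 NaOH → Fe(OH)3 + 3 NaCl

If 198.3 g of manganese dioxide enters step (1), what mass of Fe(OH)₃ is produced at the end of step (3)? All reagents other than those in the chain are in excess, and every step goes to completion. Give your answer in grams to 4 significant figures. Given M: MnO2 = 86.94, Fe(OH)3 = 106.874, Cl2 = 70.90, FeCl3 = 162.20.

162.5 g

n(MnO2) = 198.3 / 86.94 = 2.2809 mol.
Reaction (1): MnO2→Cl2 ratio 1:1 ⇒ n(Cl2) = 2.2809 mol.
Reaction (2): Cl2→FeCl3 ratio 3:2 ⇒ n(FeCl3) = 1.5206 mol.
Reaction (3): FeCl3→Fe(OH)3 ratio 1:1 ⇒ n(Fe(OH)3) = 1.5206 mol.
Mass of Fe(OH)3 = 1.5206 × 106.874 = 162.51 g.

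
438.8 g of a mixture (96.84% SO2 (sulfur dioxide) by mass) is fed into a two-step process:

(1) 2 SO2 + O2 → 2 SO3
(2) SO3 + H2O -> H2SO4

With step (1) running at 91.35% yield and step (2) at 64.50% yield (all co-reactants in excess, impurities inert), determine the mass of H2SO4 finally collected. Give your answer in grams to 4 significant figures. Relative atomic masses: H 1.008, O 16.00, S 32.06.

383.3 g

Pure SO2 = 438.8 × 0.9684 = 424.93 g.
M(SO2) = 32.06 + 2(16.00) = 64.06 g/mol.
M(H2SO4) = 2(1.008) + 32.06 + 4(16.00) = 98.076 g/mol.
n(SO2) = 424.93 / 64.06 = 6.6334 mol.
Step 1 (SO2:SO3 = 2:2): theoretical n(SO3) = 6.6334 mol; at 91.35% yield, n(SO3) = 6.0596 mol.
Step 2 (SO3:H2SO4 = 1:1): theoretical n(H2SO4) = 6.0596 mol, so theoretical mass = 6.0596 × 98.076 = 594.30 g.
At 64.50% yield, actual mass of H2SO4 = 594.30 × 0.6450 = 383.32 g.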